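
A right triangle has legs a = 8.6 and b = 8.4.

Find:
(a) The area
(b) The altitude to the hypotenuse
(a) Area = ½ab = ½·8.6·8.4 = 36.12
(b) Hypotenuse c = √(8.6² + 8.4²) = √144.52 = 12.0216
    Area = ½·c·h_c  →  h_c = 2·Area/c = 2·36.12/12.0216 = 6.009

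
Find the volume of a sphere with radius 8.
Volume = (4/3) * pi * r³
Volume = (4/3) * pi * 8³
Volume = (4/3) * pi * 512
Volume = 2144.66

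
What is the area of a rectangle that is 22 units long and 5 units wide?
Area = length * width
Area = 22 * 5
Area = 110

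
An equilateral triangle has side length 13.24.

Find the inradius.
For an equilateral triangle, r = s/(2√3) where s is the side.
r = 13.24/(2√3) = 13.24/3.464102 = 3.822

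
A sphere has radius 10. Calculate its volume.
Volume = (4/3) * pi * r³
Volume = (4/3) * pi * 10³
Volume = (4/3) * pi * 1000
Volume = 4188.79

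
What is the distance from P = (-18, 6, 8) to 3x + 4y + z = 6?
d = |3(-18) + 4(6) + 1(8) - (6)| / √(3² + 4² + 1²) = 28/√26 = 5.491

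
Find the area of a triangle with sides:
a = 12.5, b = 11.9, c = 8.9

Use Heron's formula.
s = (a+b+c)/2 = (12.5+11.9+8.9)/2 = 16.65
A = √(s(s-a)(s-b)(s-c)) = √(16.65·4.15·4.75·7.75)
A = √2543.65 = 50.43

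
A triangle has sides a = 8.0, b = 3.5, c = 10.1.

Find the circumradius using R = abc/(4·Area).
s = (a+b+c)/2 = 10.8
Area = √(s(s-a)(s-b)(s-c)) = √(10.8·2.8·7.3·0.7) = 12.4309
R = abc/(4·Area) = (8.0·3.5·10.1)/(4·12.4309) = 282.8/49.7236 = 5.687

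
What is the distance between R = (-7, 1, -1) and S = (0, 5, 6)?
d = √[(7)² + (4)² + (7)²] = √114 = 10.68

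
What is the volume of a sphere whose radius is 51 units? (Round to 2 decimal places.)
Volume = (4/3) * pi * r³
Volume = (4/3) * pi * 51³
Volume = (4/3) * pi * 132651
Volume = 555647.21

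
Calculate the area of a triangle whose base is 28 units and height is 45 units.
Area = (1/2) * base * height
Area = (1/2) * 28 * 45
Area = 630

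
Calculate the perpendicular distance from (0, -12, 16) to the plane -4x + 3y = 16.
d = |(-4)(0) + 3(-12) + 0(16) - (16)| / √((-4)² + 3² + 0²) = 52/√25 = 10.4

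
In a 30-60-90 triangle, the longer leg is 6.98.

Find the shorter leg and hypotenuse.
In a 30-60-90 triangle, sides are in ratio 1 : √3 : 2.
Long leg = short leg·√3  →  short leg = 6.98/√3 = 4.03
Hypotenuse = 2·(short leg) = 2·6.98/√3 = 8.06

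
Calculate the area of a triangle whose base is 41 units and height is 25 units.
Area = (1/2) * base * height
Area = (1/2) * 41 * 25
Area = 512.50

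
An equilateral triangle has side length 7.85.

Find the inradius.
For an equilateral triangle, r = s/(2√3) where s is the side.
r = 7.85/(2√3) = 7.85/3.464102 = 2.266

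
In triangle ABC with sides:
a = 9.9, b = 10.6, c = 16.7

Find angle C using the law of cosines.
cos(C) = (a² + b² - c²)/(2ab)
cos(C) = (9.9² + 10.6² - 16.7²)/(2·9.9·10.6) = -68.52/209.88 = -0.326472
C = arccos(-0.326472) = 109.1°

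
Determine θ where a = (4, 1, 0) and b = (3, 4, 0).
a·b = 16, |a|² = 17, |b|² = 25
cos θ = 16/√425 ≈ 0.7761
θ ≈ 39.09°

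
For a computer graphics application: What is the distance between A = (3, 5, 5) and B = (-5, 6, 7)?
d = √[(-8)² + (1)² + (2)²] = √69 = 8.307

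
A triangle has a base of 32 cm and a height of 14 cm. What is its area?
Area = (1/2) * base * height
Area = (1/2) * 32 * 14
Area = 224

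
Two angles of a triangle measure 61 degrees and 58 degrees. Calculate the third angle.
Sum of angles in a triangle = 180 degrees
Third angle = 180 - 61 - 58
Third angle = 61 degrees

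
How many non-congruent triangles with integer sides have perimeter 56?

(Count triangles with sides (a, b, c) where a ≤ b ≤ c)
With a ≤ b ≤ c and a + b + c = 56, the triangle inequality a + b > c gives c < 56/2, so c ≤ 27.
Iterate a from 1 to ⌊p/3⌋ = 18; for each a, b ranges from a to ⌊(p−a)/2⌋ with c = p − a − b, keeping only c ≥ b.
Triples: (2, 27, 27), (3, 26, 27), (4, 25, 27), …
Count = 65 triangles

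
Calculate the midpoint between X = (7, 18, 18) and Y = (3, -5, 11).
Midpoint = ((7+3)/2, (18-5)/2, (18+11)/2) = (5, 6.5, 14.5)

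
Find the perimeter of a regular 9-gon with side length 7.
Perimeter = number of sides * side length
Perimeter = 9 * 7
Perimeter = 63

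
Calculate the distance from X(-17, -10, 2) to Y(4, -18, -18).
d = √[(21)² + (-8)² + (-20)²] = √905 = 30.08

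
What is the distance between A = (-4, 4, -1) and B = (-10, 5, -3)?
d = √[(-6)² + (1)² + (-2)²] = √41 = 6.403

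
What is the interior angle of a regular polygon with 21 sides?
Interior angle of a regular n-gon = (n-2)*180/n
Interior angle = (21-2)*180/21
Interior angle = 19*180/21
Interior angle = 3420/21
Interior angle = 162.86 degrees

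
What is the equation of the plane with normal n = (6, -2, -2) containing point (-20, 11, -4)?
d = n·P = (6)(-20) + (-2)(11) + (-2)(-4) = -134
Plane: 6x - 2y - 2z = -134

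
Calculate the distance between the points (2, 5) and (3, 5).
Using the distance formula: d = sqrt((x₂-x₁)² + (y₂-y₁)²)
dx = 3 - 2 = 1
dy = 5 - 5 = 0
d = sqrt(1² + 0²) = sqrt(1 + 0) = sqrt(1) = 1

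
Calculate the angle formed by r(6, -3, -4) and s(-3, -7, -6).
r·s = 27, |r|² = 61, |s|² = 94
cos θ = 27/√5734 ≈ 0.3566
θ ≈ 69.11°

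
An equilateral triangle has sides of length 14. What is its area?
Area = (sqrt(3)/4) * s²
Area = (sqrt(3)/4) * 14²
Area = (sqrt(3)/4) * 196
Area = 84.87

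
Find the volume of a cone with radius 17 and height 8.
Volume = (1/3) * pi * r² * h
Volume = (1/3) * pi * 17² * 8
Volume = (1/3) * pi * 289 * 8
Volume = (1/3) * pi * 2312
Volume = 2421.12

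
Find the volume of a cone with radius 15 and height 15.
Volume = (1/3) * pi * r² * h
Volume = (1/3) * pi * 15² * 15
Volume = (1/3) * pi * 225 * 15
Volume = (1/3) * pi * 3375
Volume = 3534.29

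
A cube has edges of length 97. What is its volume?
Volume = s³
Volume = 97³
Volume = 912673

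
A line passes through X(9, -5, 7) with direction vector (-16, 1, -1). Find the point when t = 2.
P(2) = (9 + (-16)(2), -5 + 1(2), 7 + (-1)(2)) = (-23, -3, 5)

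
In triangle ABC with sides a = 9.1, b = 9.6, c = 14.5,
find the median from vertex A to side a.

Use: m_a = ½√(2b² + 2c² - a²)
m_a = ½√(2·9.6² + 2·14.5² - 9.1²)
m_a = ½√(184.32 + 420.5 - 82.81) = ½√522.01 = 11.42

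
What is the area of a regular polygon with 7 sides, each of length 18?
For a regular 7-gon with side length s = 18:
Apothem a = s / (2*tan(pi/7)) = 18 / (2*tan(pi/7)) ≈ 18.6887
Perimeter P = 7 * 18 = 126
Area = (1/2) * P * a = (1/2) * 126 * 18.6887 = 1177.39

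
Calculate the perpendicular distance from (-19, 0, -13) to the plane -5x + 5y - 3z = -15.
d = |(-5)(-19) + 5(0) + (-3)(-13) - (-15)| / √((-5)² + 5² + (-3)²) = 149/√59 = 19.4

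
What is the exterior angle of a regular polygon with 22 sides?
Exterior angle of a regular n-gon = 360/n
Exterior angle = 360/22
Exterior angle = 16.36 degrees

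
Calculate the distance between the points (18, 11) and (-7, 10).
Using the distance formula: d = sqrt((x₂-x₁)² + (y₂-y₁)²)
dx = (-7) - 18 = -25
dy = 10 - 11 = -1
d = sqrt((-25)² + (-1)²) = sqrt(625 + 1) = sqrt(626) = 25.02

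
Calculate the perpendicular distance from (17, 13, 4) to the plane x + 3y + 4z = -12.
d = |1(17) + 3(13) + 4(4) - (-12)| / √(1² + 3² + 4²) = 84/√26 = 16.47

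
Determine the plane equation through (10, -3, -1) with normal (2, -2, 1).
d = n·P = (2)(10) + (-2)(-3) + (1)(-1) = 25
Plane: 2x - 2y + z = 25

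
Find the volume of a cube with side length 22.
Volume = s³
Volume = 22³
Volume = 10648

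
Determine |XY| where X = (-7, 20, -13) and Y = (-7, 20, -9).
d = √[(0)² + (0)² + (4)²] = √16 = 4.0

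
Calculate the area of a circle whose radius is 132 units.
Area = pi * r²
Area = pi * 132²
Area = pi * 17424
Area = 54739.11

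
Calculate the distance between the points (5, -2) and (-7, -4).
Using the distance formula: d = sqrt((x₂-x₁)² + (y₂-y₁)²)
dx = (-7) - 5 = -12
dy = (-4) - (-2) = -2
d = sqrt((-12)² + (-2)²) = sqrt(144 + 4) = sqrt(148) = 12.17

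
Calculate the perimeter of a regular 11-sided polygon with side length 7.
Perimeter = number of sides * side length
Perimeter = 11 * 7
Perimeter = 77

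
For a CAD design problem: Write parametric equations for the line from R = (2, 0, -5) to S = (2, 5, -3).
Direction vector d = S - R = (0, 5, 2)
x = 2, y = 0 + 5t, z = -5 + 2t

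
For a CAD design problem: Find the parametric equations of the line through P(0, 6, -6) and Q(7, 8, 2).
Direction vector d = Q - P = (7, 2, 8)
x = 0 + 7t, y = 6 + 2t, z = -6 + 8t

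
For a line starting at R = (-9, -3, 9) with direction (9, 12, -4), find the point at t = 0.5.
P(0.5) = (-9 + 9(0.5), -3 + 12(0.5), 9 + (-4)(0.5)) = (-4.5, 3, 7)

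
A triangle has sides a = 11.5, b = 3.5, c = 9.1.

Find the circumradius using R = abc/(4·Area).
s = (a+b+c)/2 = 12.05
Area = √(s(s-a)(s-b)(s-c)) = √(12.05·0.55·8.55·2.95) = 12.9291
R = abc/(4·Area) = (11.5·3.5·9.1)/(4·12.9291) = 366.275/51.7164 = 7.082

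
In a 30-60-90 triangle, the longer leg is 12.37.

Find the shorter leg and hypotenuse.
In a 30-60-90 triangle, sides are in ratio 1 : √3 : 2.
Long leg = short leg·√3  →  short leg = 12.37/√3 = 7.142
Hypotenuse = 2·(short leg) = 2·12.37/√3 = 14.28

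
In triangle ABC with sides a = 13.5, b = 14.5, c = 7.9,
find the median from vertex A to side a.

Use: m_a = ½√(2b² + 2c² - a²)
m_a = ½√(2·14.5² + 2·7.9² - 13.5²)
m_a = ½√(420.5 + 124.82 - 182.25) = ½√363.07 = 9.527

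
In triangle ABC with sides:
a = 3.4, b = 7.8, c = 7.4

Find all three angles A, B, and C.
By the law of cosines:
cos(A) = (b² + c² - a²)/(2bc) = 0.901247  →  A = 25.68°
cos(B) = (a² + c² - b²)/(2ac) = 0.108903  →  B = 83.75°
cos(C) = (a² + b² - c²)/(2ab) = 0.332579  →  C = 70.57°
Check: A + B + C = 180.0° ✓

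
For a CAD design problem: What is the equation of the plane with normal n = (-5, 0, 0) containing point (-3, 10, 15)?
d = n·P = (-5)(-3) + (0)(10) + (0)(15) = 15
Plane: -5x = 15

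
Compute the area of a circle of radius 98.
Area = pi * r²
Area = pi * 98²
Area = pi * 9604
Area = 30171.86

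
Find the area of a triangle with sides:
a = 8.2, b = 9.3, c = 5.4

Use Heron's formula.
s = (a+b+c)/2 = (8.2+9.3+5.4)/2 = 11.45
A = √(s(s-a)(s-b)(s-c)) = √(11.45·3.25·2.15·6.05)
A = √484.042 = 22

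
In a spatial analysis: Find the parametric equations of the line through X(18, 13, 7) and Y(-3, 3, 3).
Direction vector d = Y - X = (-21, -10, -4)
x = 18 - 21t, y = 13 - 10t, z = 7 - 4t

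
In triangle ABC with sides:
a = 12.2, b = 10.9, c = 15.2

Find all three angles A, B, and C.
By the law of cosines:
cos(A) = (b² + c² - a²)/(2bc) = 0.606621  →  A = 52.65°
cos(B) = (a² + c² - b²)/(2ac) = 0.703920  →  B = 45.26°
cos(C) = (a² + b² - c²)/(2ab) = 0.137652  →  C = 82.09°
Check: A + B + C = 180.0° ✓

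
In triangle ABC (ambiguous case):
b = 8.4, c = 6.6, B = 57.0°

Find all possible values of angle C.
sin(C)/c = sin(B)/b  →  sin(C) = c·sin(B)/b = 6.6·sin(57.0°)/8.4 = 0.658955
C₁ = arcsin(0.658955) = 41.22°,  C₂ = 180° - C₁ = 138.78°
Check C₂: A = 180° - 57.0° - 138.78° = -15.78° ≤ 0, rejected
C = 41.22° (one solution)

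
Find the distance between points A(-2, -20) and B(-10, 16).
Using the distance formula: d = sqrt((x₂-x₁)² + (y₂-y₁)²)
dx = (-10) - (-2) = -8
dy = 16 - (-20) = 36
d = sqrt((-8)² + 36²) = sqrt(64 + 1296) = sqrt(1360) = 36.88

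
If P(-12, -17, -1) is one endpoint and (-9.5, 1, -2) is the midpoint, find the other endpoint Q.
Q = (2×(-9.5) - (-12), 2×1 - (-17), 2×(-2) - (-1)) = (-7, 19, -3)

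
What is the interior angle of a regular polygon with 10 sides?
Interior angle of a regular n-gon = (n-2)*180/n
Interior angle = (10-2)*180/10
Interior angle = 8*180/10
Interior angle = 1440/10
Interior angle = 144 degrees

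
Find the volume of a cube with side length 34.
Volume = s³
Volume = 34³
Volume = 39304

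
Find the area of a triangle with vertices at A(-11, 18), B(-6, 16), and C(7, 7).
Using the coordinate formula: Area = (1/2)|x₁(y₂-y₃) + x₂(y₃-y₁) + x₃(y₁-y₂)|
Area = (1/2)|(-11)(16-7) + (-6)(7-18) + 7(18-16)|
Area = (1/2)|(-11)*9 + (-6)*(-11) + 7*2|
Area = (1/2)|(-99) + 66 + 14|
Area = (1/2)*19 = 9.50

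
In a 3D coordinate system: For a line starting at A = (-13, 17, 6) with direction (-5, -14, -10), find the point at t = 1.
P(1) = (-13 + (-5)(1), 17 + (-14)(1), 6 + (-10)(1)) = (-18, 3, -4)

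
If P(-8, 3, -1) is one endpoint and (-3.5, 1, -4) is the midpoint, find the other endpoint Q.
Q = (2×(-3.5) - (-8), 2×1 - 3, 2×(-4) - (-1)) = (1, -1, -7)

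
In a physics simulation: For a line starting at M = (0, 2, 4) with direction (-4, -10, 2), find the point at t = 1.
P(1) = (0 + (-4)(1), 2 + (-10)(1), 4 + 2(1)) = (-4, -8, 6)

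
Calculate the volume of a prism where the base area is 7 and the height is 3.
Volume = base area * height
Volume = 7 * 3
Volume = 21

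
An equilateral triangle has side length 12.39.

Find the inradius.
For an equilateral triangle, r = s/(2√3) where s is the side.
r = 12.39/(2√3) = 12.39/3.464102 = 3.577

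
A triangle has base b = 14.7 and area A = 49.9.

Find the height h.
A = ½bh  →  h = 2A/b
h = 2·49.9/14.7 = 6.789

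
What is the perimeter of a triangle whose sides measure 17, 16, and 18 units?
Perimeter = sum of all sides
Perimeter = 17 + 16 + 18
Perimeter = 51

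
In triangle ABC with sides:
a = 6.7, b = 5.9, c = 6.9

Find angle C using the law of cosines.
cos(C) = (a² + b² - c²)/(2ab)
cos(C) = (6.7² + 5.9² - 6.9²)/(2·6.7·5.9) = 32.09/79.06 = 0.405894
C = arccos(0.405894) = 66.05°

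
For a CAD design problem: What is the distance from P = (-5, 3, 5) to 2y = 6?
d = |0(-5) + 2(3) + 0(5) - (6)| / √(0² + 2² + 0²) = 0/√4 = 0.0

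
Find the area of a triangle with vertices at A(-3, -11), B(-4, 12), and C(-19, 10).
Using the coordinate formula: Area = (1/2)|x₁(y₂-y₃) + x₂(y₃-y₁) + x₃(y₁-y₂)|
Area = (1/2)|(-3)(12-10) + (-4)(10-(-11)) + (-19)((-11)-12)|
Area = (1/2)|(-3)*2 + (-4)*21 + (-19)*(-23)|
Area = (1/2)|(-6) + (-84) + 437|
Area = (1/2)*347 = 173.50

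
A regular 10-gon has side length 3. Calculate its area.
For a regular 10-gon with side length s = 3:
Apothem a = s / (2*tan(pi/10)) = 3 / (2*tan(pi/10)) ≈ 4.6165
Perimeter P = 10 * 3 = 30
Area = (1/2) * P * a = (1/2) * 30 * 4.6165 = 69.25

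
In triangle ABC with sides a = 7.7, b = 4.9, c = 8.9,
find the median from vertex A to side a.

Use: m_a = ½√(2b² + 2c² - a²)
m_a = ½√(2·4.9² + 2·8.9² - 7.7²)
m_a = ½√(48.02 + 158.42 - 59.29) = ½√147.15 = 6.065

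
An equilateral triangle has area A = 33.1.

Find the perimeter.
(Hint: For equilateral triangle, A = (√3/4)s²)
A = (√3/4)s²  →  s² = 4A/√3 = 4·33.1/√3 = 76.4412
s = 8.74306
Perimeter = 3s = 26.23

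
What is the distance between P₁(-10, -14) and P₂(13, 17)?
Using the distance formula: d = sqrt((x₂-x₁)² + (y₂-y₁)²)
dx = 13 - (-10) = 23
dy = 17 - (-14) = 31
d = sqrt(23² + 31²) = sqrt(529 + 961) = sqrt(1490) = 38.60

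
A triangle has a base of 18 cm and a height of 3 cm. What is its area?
Area = (1/2) * base * height
Area = (1/2) * 18 * 3
Area = 27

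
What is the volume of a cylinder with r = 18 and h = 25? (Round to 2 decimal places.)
Volume = pi * r² * h
Volume = pi * 18² * 25
Volume = pi * 324 * 25
Volume = pi * 8100
Volume = 25446.90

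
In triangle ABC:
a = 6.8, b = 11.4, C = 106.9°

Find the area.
Using A = ½ab·sin(C):
A = ½·6.8·11.4·sin(106.9°) = ½·77.52·0.956814 = 37.09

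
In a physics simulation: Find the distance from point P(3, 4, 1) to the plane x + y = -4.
d = |1(3) + 1(4) + 0(1) - (-4)| / √(1² + 1² + 0²) = 11/√2 = 7.778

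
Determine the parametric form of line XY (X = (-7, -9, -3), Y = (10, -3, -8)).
Direction vector d = Y - X = (17, 6, -5)
x = -7 + 17t, y = -9 + 6t, z = -3 - 5t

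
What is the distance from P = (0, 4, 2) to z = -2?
d = |0(0) + 0(4) + 1(2) - (-2)| / √(0² + 0² + 1²) = 4/√1 = 4.0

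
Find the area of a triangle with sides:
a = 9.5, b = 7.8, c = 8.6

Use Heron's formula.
s = (a+b+c)/2 = (9.5+7.8+8.6)/2 = 12.95
A = √(s(s-a)(s-b)(s-c)) = √(12.95·3.45·5.15·4.35)
A = √1000.89 = 31.64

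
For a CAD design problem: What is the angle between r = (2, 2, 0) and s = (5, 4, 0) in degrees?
r·s = 18, |r|² = 8, |s|² = 41
cos θ = 18/√328 ≈ 0.9939
θ ≈ 6.34°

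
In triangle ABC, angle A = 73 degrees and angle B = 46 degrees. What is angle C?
Sum of angles in a triangle = 180 degrees
Third angle = 180 - 73 - 46
Third angle = 61 degrees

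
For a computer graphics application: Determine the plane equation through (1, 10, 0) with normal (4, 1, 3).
d = n·P = (4)(1) + (1)(10) + (3)(0) = 14
Plane: 4x + y + 3z = 14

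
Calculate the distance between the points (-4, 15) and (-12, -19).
Using the distance formula: d = sqrt((x₂-x₁)² + (y₂-y₁)²)
dx = (-12) - (-4) = -8
dy = (-19) - 15 = -34
d = sqrt((-8)² + (-34)²) = sqrt(64 + 1156) = sqrt(1220) = 34.93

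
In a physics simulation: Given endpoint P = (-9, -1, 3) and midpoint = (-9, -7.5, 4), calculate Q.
Q = (2×(-9) - (-9), 2×(-7.5) - (-1), 2×4 - 3) = (-9, -14, 5)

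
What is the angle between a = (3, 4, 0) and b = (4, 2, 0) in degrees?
a·b = 20, |a|² = 25, |b|² = 20
cos θ = 20/√500 ≈ 0.8944
θ ≈ 26.57°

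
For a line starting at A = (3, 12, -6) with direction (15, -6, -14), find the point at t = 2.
P(2) = (3 + 15(2), 12 + (-6)(2), -6 + (-14)(2)) = (33, 0, -34)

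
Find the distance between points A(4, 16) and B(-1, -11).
Using the distance formula: d = sqrt((x₂-x₁)² + (y₂-y₁)²)
dx = (-1) - 4 = -5
dy = (-11) - 16 = -27
d = sqrt((-5)² + (-27)²) = sqrt(25 + 729) = sqrt(754) = 27.46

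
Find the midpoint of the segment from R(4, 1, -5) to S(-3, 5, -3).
Midpoint = ((4-3)/2, (1+5)/2, (-5-3)/2) = (0.5, 3, -4)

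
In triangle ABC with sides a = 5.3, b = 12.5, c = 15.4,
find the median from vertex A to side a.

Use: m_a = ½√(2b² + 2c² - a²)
m_a = ½√(2·12.5² + 2·15.4² - 5.3²)
m_a = ½√(312.5 + 474.32 - 28.09) = ½√758.73 = 13.77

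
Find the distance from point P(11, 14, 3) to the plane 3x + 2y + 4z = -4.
d = |3(11) + 2(14) + 4(3) - (-4)| / √(3² + 2² + 4²) = 77/√29 = 14.3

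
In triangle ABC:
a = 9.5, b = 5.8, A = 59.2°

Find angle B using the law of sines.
sin(B)/b = sin(A)/a
sin(B) = b·sin(A)/a = 5.8·sin(59.2°)/9.5 = 0.524418
B = arcsin(0.524418) = 31.63°  (b ≤ a, so B ≤ A and the acute solution is unique)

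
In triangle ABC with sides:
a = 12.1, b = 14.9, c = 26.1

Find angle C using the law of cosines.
cos(C) = (a² + b² - c²)/(2ab)
cos(C) = (12.1² + 14.9² - 26.1²)/(2·12.1·14.9) = -312.79/360.58 = -0.867464
C = arccos(-0.867464) = 150.2°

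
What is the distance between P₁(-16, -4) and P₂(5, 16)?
Using the distance formula: d = sqrt((x₂-x₁)² + (y₂-y₁)²)
dx = 5 - (-16) = 21
dy = 16 - (-4) = 20
d = sqrt(21² + 20²) = sqrt(441 + 400) = sqrt(841) = 29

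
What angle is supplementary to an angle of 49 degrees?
Supplementary angles sum to 180 degrees.
Other angle = 180 - 49
Other angle = 131 degrees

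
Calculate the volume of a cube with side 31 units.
Volume = s³
Volume = 31³
Volume = 29791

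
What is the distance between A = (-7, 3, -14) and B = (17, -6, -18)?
d = √[(24)² + (-9)² + (-4)²] = √673 = 25.94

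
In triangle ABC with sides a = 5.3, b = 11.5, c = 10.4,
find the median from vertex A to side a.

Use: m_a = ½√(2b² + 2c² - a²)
m_a = ½√(2·11.5² + 2·10.4² - 5.3²)
m_a = ½√(264.5 + 216.32 - 28.09) = ½√452.73 = 10.64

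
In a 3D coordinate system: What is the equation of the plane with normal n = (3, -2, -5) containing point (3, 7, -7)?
d = n·P = (3)(3) + (-2)(7) + (-5)(-7) = 30
Plane: 3x - 2y - 5z = 30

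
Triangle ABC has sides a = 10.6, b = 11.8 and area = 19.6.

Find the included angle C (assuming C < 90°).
Area = ½ab·sin(C)  →  sin(C) = 2·Area/(ab)
sin(C) = 2·19.6/(10.6·11.8) = 0.313399
C = arcsin(0.313399) = 18.26°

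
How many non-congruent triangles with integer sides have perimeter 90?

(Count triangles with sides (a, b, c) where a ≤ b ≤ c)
With a ≤ b ≤ c and a + b + c = 90, the triangle inequality a + b > c gives c < 90/2, so c ≤ 44.
Iterate a from 1 to ⌊p/3⌋ = 30; for each a, b ranges from a to ⌊(p−a)/2⌋ with c = p − a − b, keeping only c ≥ b.
Triples: (2, 44, 44), (3, 43, 44), (4, 42, 44), …
Count = 169 triangles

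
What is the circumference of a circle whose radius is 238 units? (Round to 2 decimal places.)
Circumference = 2 * pi * r
Circumference = 2 * pi * 238
Circumference = 1495.40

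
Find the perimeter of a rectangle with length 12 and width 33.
Perimeter = 2 * (length + width)
Perimeter = 2 * (12 + 33)
Perimeter = 2 * 45
Perimeter = 90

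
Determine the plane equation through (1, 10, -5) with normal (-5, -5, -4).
d = n·P = (-5)(1) + (-5)(10) + (-4)(-5) = -35
Plane: -5x - 5y - 4z = -35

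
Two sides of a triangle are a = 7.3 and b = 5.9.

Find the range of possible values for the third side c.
By the triangle inequality: |a - b| < c < a + b
|7.3 - 5.9| < c < 7.3 + 5.9
1.4 < c < 13.2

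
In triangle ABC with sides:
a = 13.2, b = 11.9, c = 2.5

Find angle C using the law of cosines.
cos(C) = (a² + b² - c²)/(2ab)
cos(C) = (13.2² + 11.9² - 2.5²)/(2·13.2·11.9) = 309.6/314.16 = 0.985485
C = arccos(0.985485) = 9.774°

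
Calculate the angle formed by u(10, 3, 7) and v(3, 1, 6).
u·v = 75, |u|² = 158, |v|² = 46
cos θ = 75/√7268 ≈ 0.8797
θ ≈ 28.39°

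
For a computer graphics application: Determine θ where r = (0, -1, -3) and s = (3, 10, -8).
r·s = 14, |r|² = 10, |s|² = 173
cos θ = 14/√1730 ≈ 0.3366
θ ≈ 70.33°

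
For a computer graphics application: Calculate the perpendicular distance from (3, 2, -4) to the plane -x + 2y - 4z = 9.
d = |(-1)(3) + 2(2) + (-4)(-4) - (9)| / √((-1)² + 2² + (-4)²) = 8/√21 = 1.746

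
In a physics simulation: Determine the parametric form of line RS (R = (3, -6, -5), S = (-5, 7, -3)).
Direction vector d = S - R = (-8, 13, 2)
x = 3 - 8t, y = -6 + 13t, z = -5 + 2t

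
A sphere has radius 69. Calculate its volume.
Volume = (4/3) * pi * r³
Volume = (4/3) * pi * 69³
Volume = (4/3) * pi * 328509
Volume = 1376055.28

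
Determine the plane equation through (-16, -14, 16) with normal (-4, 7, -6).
d = n·P = (-4)(-16) + (7)(-14) + (-6)(16) = -130
Plane: -4x + 7y - 6z = -130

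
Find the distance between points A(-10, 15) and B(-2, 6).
Using the distance formula: d = sqrt((x₂-x₁)² + (y₂-y₁)²)
dx = (-2) - (-10) = 8
dy = 6 - 15 = -9
d = sqrt(8² + (-9)²) = sqrt(64 + 81) = sqrt(145) = 12.04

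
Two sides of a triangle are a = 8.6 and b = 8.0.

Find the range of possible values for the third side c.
By the triangle inequality: |a - b| < c < a + b
|8.6 - 8.0| < c < 8.6 + 8.0
0.6 < c < 16.6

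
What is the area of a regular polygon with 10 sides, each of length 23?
For a regular 10-gon with side length s = 23:
Apothem a = s / (2*tan(pi/10)) = 23 / (2*tan(pi/10)) ≈ 35.3934
Perimeter P = 10 * 23 = 230
Area = (1/2) * P * a = (1/2) * 230 * 35.3934 = 4070.24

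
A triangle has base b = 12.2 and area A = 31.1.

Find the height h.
A = ½bh  →  h = 2A/b
h = 2·31.1/12.2 = 5.098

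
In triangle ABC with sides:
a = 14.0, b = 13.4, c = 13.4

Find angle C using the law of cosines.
cos(C) = (a² + b² - c²)/(2ab)
cos(C) = (14.0² + 13.4² - 13.4²)/(2·14.0·13.4) = 196/375.2 = 0.522388
C = arccos(0.522388) = 58.51°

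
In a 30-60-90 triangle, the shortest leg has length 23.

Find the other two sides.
Long leg = 23√3 = 39.84, Hypotenuse = 46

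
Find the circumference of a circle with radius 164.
Circumference = 2 * pi * r
Circumference = 2 * pi * 164
Circumference = 1030.44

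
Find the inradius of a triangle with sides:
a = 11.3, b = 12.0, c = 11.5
s = (a+b+c)/2 = (11.3+12.0+11.5)/2 = 17.4
Area = √(s(s-a)(s-b)(s-c)) = √(17.4·6.1·5.4·5.9) = 58.1517
r = Area/s = 58.1517/17.4 = 3.342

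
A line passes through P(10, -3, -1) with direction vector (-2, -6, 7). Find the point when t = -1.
P(-1) = (10 + (-2)(-1), -3 + (-6)(-1), -1 + 7(-1)) = (12, 3, -8)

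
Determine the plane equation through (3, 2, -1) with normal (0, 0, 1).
d = n·P = (0)(3) + (0)(2) + (1)(-1) = -1
Plane: z = -1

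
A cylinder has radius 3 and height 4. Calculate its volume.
Volume = pi * r² * h
Volume = pi * 3² * 4
Volume = pi * 9 * 4
Volume = pi * 36
Volume = 113.10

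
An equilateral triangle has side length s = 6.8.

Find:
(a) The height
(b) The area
(a) Height h = s·√3/2 = 6.8·√3/2 = 5.889
(b) Area = (√3/4)·s² = (√3/4)·6.8² = (√3/4)·46.24 = 20.02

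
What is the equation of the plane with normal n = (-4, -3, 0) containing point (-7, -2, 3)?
d = n·P = (-4)(-7) + (-3)(-2) + (0)(3) = 34
Plane: -4x - 3y = 34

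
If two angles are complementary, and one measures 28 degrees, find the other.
Complementary angles sum to 90 degrees.
Other angle = 90 - 28
Other angle = 62 degrees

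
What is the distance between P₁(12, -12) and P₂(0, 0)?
Using the distance formula: d = sqrt((x₂-x₁)² + (y₂-y₁)²)
dx = 0 - 12 = -12
dy = 0 - (-12) = 12
d = sqrt((-12)² + 12²) = sqrt(144 + 144) = sqrt(288) = 16.97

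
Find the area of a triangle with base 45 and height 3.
Area = (1/2) * base * height
Area = (1/2) * 45 * 3
Area = 67.50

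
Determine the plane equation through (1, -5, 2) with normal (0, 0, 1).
d = n·P = (0)(1) + (0)(-5) + (1)(2) = 2
Plane: z = 2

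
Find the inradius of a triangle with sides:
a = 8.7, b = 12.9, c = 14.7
s = (a+b+c)/2 = (8.7+12.9+14.7)/2 = 18.15
Area = √(s(s-a)(s-b)(s-c)) = √(18.15·9.45·5.25·3.45) = 55.737
r = Area/s = 55.737/18.15 = 3.071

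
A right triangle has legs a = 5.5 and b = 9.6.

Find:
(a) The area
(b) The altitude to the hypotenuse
(a) Area = ½ab = ½·5.5·9.6 = 26.4
(b) Hypotenuse c = √(5.5² + 9.6²) = √122.41 = 11.0639
    Area = ½·c·h_c  →  h_c = 2·Area/c = 2·26.4/11.0639 = 4.772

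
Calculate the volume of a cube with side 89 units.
Volume = s³
Volume = 89³
Volume = 704969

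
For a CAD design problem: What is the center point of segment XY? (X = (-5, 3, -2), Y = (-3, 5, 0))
Midpoint = ((-5-3)/2, (3+5)/2, (-2+0)/2) = (-4, 4, -1)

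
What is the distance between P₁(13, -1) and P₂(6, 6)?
Using the distance formula: d = sqrt((x₂-x₁)² + (y₂-y₁)²)
dx = 6 - 13 = -7
dy = 6 - (-1) = 7
d = sqrt((-7)² + 7²) = sqrt(49 + 49) = sqrt(98) = 9.90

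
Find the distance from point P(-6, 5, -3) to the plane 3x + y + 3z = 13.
d = |3(-6) + 1(5) + 3(-3) - (13)| / √(3² + 1² + 3²) = 35/√19 = 8.03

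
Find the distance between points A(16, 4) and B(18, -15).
Using the distance formula: d = sqrt((x₂-x₁)² + (y₂-y₁)²)
dx = 18 - 16 = 2
dy = (-15) - 4 = -19
d = sqrt(2² + (-19)²) = sqrt(4 + 361) = sqrt(365) = 19.10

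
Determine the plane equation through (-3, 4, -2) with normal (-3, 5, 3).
d = n·P = (-3)(-3) + (5)(4) + (3)(-2) = 23
Plane: -3x + 5y + 3z = 23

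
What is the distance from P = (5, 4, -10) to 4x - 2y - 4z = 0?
d = |4(5) + (-2)(4) + (-4)(-10) - (0)| / √(4² + (-2)² + (-4)²) = 52/√36 = 8.667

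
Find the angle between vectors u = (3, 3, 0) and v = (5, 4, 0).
u·v = 27, |u|² = 18, |v|² = 41
cos θ = 27/√738 ≈ 0.9939
θ ≈ 6.34°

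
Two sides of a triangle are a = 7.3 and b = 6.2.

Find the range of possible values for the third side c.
By the triangle inequality: |a - b| < c < a + b
|7.3 - 6.2| < c < 7.3 + 6.2
1.1 < c < 13.5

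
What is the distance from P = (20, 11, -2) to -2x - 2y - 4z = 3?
d = |(-2)(20) + (-2)(11) + (-4)(-2) - (3)| / √((-2)² + (-2)² + (-4)²) = 57/√24 = 11.64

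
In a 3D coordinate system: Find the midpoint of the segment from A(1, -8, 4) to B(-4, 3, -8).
Midpoint = ((1-4)/2, (-8+3)/2, (4-8)/2) = (-1.5, -2.5, -2)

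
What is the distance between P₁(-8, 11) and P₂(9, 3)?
Using the distance formula: d = sqrt((x₂-x₁)² + (y₂-y₁)²)
dx = 9 - (-8) = 17
dy = 3 - 11 = -8
d = sqrt(17² + (-8)²) = sqrt(289 + 64) = sqrt(353) = 18.79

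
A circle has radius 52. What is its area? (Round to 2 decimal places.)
Area = pi * r²
Area = pi * 52²
Area = pi * 2704
Area = 8494.87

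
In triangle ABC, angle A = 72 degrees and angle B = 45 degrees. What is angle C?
Sum of angles in a triangle = 180 degrees
Third angle = 180 - 72 - 45
Third angle = 63 degrees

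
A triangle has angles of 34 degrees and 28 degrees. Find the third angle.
Sum of angles in a triangle = 180 degrees
Third angle = 180 - 34 - 28
Third angle = 118 degrees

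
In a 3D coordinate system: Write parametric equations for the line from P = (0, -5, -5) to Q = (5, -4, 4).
Direction vector d = Q - P = (5, 1, 9)
x = 0 + 5t, y = -5 + t, z = -5 + 9t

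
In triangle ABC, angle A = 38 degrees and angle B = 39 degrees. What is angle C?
Sum of angles in a triangle = 180 degrees
Third angle = 180 - 38 - 39
Third angle = 103 degrees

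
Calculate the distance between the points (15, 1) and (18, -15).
Using the distance formula: d = sqrt((x₂-x₁)² + (y₂-y₁)²)
dx = 18 - 15 = 3
dy = (-15) - 1 = -16
d = sqrt(3² + (-16)²) = sqrt(9 + 256) = sqrt(265) = 16.28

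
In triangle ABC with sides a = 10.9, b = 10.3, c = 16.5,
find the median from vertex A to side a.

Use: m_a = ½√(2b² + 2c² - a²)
m_a = ½√(2·10.3² + 2·16.5² - 10.9²)
m_a = ½√(212.18 + 544.5 - 118.81) = ½√637.87 = 12.63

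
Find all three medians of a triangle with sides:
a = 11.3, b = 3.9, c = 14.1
Using m_x = ½√(2y² + 2z² - x²):
m_a = ½√(2·3.9² + 2·14.1² - 11.3²) = ½√300.35 = 8.665
m_b = ½√(2·11.3² + 2·14.1² - 3.9²) = ½√637.79 = 12.63
m_c = ½√(2·11.3² + 2·3.9² - 14.1²) = ½√86.99 = 4.663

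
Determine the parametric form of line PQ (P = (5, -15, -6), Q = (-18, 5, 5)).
Direction vector d = Q - P = (-23, 20, 11)
x = 5 - 23t, y = -15 + 20t, z = -6 + 11t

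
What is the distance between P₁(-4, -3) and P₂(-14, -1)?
Using the distance formula: d = sqrt((x₂-x₁)² + (y₂-y₁)²)
dx = (-14) - (-4) = -10
dy = (-1) - (-3) = 2
d = sqrt((-10)² + 2²) = sqrt(100 + 4) = sqrt(104) = 10.20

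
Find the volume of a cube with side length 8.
Volume = s³
Volume = 8³
Volume = 512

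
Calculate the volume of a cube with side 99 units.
Volume = s³
Volume = 99³
Volume = 970299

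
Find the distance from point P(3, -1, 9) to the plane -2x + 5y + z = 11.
d = |(-2)(3) + 5(-1) + 1(9) - (11)| / √((-2)² + 5² + 1²) = 13/√30 = 2.373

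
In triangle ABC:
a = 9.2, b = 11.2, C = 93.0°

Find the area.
Using A = ½ab·sin(C):
A = ½·9.2·11.2·sin(93.0°) = ½·103.04·0.998630 = 51.45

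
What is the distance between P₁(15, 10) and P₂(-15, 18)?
Using the distance formula: d = sqrt((x₂-x₁)² + (y₂-y₁)²)
dx = (-15) - 15 = -30
dy = 18 - 10 = 8
d = sqrt((-30)² + 8²) = sqrt(900 + 64) = sqrt(964) = 31.05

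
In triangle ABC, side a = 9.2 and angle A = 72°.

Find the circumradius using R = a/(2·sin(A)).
R = a/(2·sin(A)) = 9.2/(2·sin(72°))
R = 9.2/(2·0.951057) = 9.2/1.902113 = 4.837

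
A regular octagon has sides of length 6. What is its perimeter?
Perimeter = number of sides * side length
Perimeter = 8 * 6
Perimeter = 48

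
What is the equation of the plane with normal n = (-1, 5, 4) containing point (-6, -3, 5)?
d = n·P = (-1)(-6) + (5)(-3) + (4)(5) = 11
Plane: -x + 5y + 4z = 11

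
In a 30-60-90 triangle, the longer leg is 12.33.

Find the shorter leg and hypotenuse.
In a 30-60-90 triangle, sides are in ratio 1 : √3 : 2.
Long leg = short leg·√3  →  short leg = 12.33/√3 = 7.119
Hypotenuse = 2·(short leg) = 2·12.33/√3 = 14.24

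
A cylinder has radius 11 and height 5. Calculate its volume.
Volume = pi * r² * h
Volume = pi * 11² * 5
Volume = pi * 121 * 5
Volume = pi * 605
Volume = 1900.66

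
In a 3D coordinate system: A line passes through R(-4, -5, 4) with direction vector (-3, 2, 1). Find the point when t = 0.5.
P(0.5) = (-4 + (-3)(0.5), -5 + 2(0.5), 4 + 1(0.5)) = (-5.5, -4, 4.5)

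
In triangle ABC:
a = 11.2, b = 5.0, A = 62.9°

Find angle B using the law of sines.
sin(B)/b = sin(A)/a
sin(B) = b·sin(A)/a = 5.0·sin(62.9°)/11.2 = 0.397416
B = arcsin(0.397416) = 23.42°  (b ≤ a, so B ≤ A and the acute solution is unique)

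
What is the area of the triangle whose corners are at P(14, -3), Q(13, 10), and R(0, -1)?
Using the coordinate formula: Area = (1/2)|x₁(y₂-y₃) + x₂(y₃-y₁) + x₃(y₁-y₂)|
Area = (1/2)|14(10-(-1)) + 13((-1)-(-3)) + 0((-3)-10)|
Area = (1/2)|14*11 + 13*2 + 0*(-13)|
Area = (1/2)|154 + 26 + 0|
Area = (1/2)*180 = 90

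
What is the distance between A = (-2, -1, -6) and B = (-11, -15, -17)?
d = √[(-9)² + (-14)² + (-11)²] = √398 = 19.95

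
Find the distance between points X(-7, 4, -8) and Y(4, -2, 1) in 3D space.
d = √[(11)² + (-6)² + (9)²] = √238 = 15.43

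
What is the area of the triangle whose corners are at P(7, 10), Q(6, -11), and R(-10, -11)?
Using the coordinate formula: Area = (1/2)|x₁(y₂-y₃) + x₂(y₃-y₁) + x₃(y₁-y₂)|
Area = (1/2)|7((-11)-(-11)) + 6((-11)-10) + (-10)(10-(-11))|
Area = (1/2)|7*0 + 6*(-21) + (-10)*21|
Area = (1/2)|0 + (-126) + (-210)|
Area = (1/2)*336 = 168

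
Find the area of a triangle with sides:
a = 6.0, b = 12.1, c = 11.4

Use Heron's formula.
s = (a+b+c)/2 = (6.0+12.1+11.4)/2 = 14.75
A = √(s(s-a)(s-b)(s-c)) = √(14.75·8.75·2.65·3.35)
A = √1145.75 = 33.85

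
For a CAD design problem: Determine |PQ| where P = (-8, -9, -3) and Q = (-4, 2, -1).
d = √[(4)² + (11)² + (2)²] = √141 = 11.87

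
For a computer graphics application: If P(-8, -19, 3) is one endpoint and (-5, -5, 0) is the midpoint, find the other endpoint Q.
Q = (2×(-5) - (-8), 2×(-5) - (-19), 2×0 - 3) = (-2, 9, -3)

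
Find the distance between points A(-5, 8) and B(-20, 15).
Using the distance formula: d = sqrt((x₂-x₁)² + (y₂-y₁)²)
dx = (-20) - (-5) = -15
dy = 15 - 8 = 7
d = sqrt((-15)² + 7²) = sqrt(225 + 49) = sqrt(274) = 16.55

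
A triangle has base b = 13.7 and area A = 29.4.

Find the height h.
A = ½bh  →  h = 2A/b
h = 2·29.4/13.7 = 4.292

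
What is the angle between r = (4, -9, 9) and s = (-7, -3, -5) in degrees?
r·s = -46, |r|² = 178, |s|² = 83
cos θ = -46/√14774 ≈ -0.3785
θ ≈ 112.2°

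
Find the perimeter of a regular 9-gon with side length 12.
Perimeter = number of sides * side length
Perimeter = 9 * 12
Perimeter = 108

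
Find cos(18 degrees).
cos(18 degrees) = 0.9511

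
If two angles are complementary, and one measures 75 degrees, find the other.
Complementary angles sum to 90 degrees.
Other angle = 90 - 75
Other angle = 15 degrees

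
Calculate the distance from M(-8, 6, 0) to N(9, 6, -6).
d = √[(17)² + (0)² + (-6)²] = √325 = 18.03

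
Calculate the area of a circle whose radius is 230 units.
Area = pi * r²
Area = pi * 230²
Area = pi * 52900
Area = 166190.25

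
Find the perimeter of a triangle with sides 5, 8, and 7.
Perimeter = sum of all sides
Perimeter = 5 + 8 + 7
Perimeter = 20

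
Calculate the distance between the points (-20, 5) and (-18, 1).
Using the distance formula: d = sqrt((x₂-x₁)² + (y₂-y₁)²)
dx = (-18) - (-20) = 2
dy = 1 - 5 = -4
d = sqrt(2² + (-4)²) = sqrt(4 + 16) = sqrt(20) = 4.47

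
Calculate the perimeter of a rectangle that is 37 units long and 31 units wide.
Perimeter = 2 * (length + width)
Perimeter = 2 * (37 + 31)
Perimeter = 2 * 68
Perimeter = 136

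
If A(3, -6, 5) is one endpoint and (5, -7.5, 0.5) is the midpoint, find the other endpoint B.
B = (2×5 - 3, 2×(-7.5) - (-6), 2×0.5 - 5) = (7, -9, -4)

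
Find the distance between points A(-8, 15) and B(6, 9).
Using the distance formula: d = sqrt((x₂-x₁)² + (y₂-y₁)²)
dx = 6 - (-8) = 14
dy = 9 - 15 = -6
d = sqrt(14² + (-6)²) = sqrt(196 + 36) = sqrt(232) = 15.23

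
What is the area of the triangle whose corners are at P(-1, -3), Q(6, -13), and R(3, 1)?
Using the coordinate formula: Area = (1/2)|x₁(y₂-y₃) + x₂(y₃-y₁) + x₃(y₁-y₂)|
Area = (1/2)|(-1)((-13)-1) + 6(1-(-3)) + 3((-3)-(-13))|
Area = (1/2)|(-1)*(-14) + 6*4 + 3*10|
Area = (1/2)|14 + 24 + 30|
Area = (1/2)*68 = 34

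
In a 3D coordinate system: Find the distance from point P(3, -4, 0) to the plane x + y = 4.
d = |1(3) + 1(-4) + 0(0) - (4)| / √(1² + 1² + 0²) = 5/√2 = 3.536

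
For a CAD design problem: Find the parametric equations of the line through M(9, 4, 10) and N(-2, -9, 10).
Direction vector d = N - M = (-11, -13, 0)
x = 9 - 11t, y = 4 - 13t, z = 10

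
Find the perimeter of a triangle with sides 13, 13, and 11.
Perimeter = sum of all sides
Perimeter = 13 + 13 + 11
Perimeter = 37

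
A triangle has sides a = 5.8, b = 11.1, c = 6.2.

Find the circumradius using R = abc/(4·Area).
s = (a+b+c)/2 = 11.55
Area = √(s(s-a)(s-b)(s-c)) = √(11.55·5.75·0.45·5.35) = 12.6447
R = abc/(4·Area) = (5.8·11.1·6.2)/(4·12.6447) = 399.156/50.5788 = 7.892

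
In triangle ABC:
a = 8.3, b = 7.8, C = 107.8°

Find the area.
Using A = ½ab·sin(C):
A = ½·8.3·7.8·sin(107.8°) = ½·64.74·0.952129 = 30.82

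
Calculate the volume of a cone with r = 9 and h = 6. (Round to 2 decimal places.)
Volume = (1/3) * pi * r² * h
Volume = (1/3) * pi * 9² * 6
Volume = (1/3) * pi * 81 * 6
Volume = (1/3) * pi * 486
Volume = 508.94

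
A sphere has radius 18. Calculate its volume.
Volume = (4/3) * pi * r³
Volume = (4/3) * pi * 18³
Volume = (4/3) * pi * 5832
Volume = 24429.02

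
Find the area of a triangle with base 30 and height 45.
Area = (1/2) * base * height
Area = (1/2) * 30 * 45
Area = 675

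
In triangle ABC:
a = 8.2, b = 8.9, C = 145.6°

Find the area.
Using A = ½ab·sin(C):
A = ½·8.2·8.9·sin(145.6°) = ½·72.98·0.564967 = 20.62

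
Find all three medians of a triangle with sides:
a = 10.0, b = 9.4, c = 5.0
Using m_x = ½√(2y² + 2z² - x²):
m_a = ½√(2·9.4² + 2·5.0² - 10.0²) = ½√126.72 = 5.628
m_b = ½√(2·10.0² + 2·5.0² - 9.4²) = ½√161.64 = 6.357
m_c = ½√(2·10.0² + 2·9.4² - 5.0²) = ½√351.72 = 9.377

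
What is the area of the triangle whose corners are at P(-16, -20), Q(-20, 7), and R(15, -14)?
Using the coordinate formula: Area = (1/2)|x₁(y₂-y₃) + x₂(y₃-y₁) + x₃(y₁-y₂)|
Area = (1/2)|(-16)(7-(-14)) + (-20)((-14)-(-20)) + 15((-20)-7)|
Area = (1/2)|(-16)*21 + (-20)*6 + 15*(-27)|
Area = (1/2)|(-336) + (-120) + (-405)|
Area = (1/2)*861 = 430.50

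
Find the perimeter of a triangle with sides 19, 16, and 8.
Perimeter = sum of all sides
Perimeter = 19 + 16 + 8
Perimeter = 43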